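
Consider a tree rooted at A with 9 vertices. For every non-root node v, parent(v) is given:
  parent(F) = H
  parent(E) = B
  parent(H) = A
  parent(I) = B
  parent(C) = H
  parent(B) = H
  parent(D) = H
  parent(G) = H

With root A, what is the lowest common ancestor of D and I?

H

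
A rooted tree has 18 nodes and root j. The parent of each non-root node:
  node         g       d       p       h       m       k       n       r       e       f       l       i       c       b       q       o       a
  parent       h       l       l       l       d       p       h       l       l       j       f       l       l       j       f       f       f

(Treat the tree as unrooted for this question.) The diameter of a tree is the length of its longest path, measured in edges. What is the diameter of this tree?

A longest path is b - j - f - l - h - g, with 5 edges.

5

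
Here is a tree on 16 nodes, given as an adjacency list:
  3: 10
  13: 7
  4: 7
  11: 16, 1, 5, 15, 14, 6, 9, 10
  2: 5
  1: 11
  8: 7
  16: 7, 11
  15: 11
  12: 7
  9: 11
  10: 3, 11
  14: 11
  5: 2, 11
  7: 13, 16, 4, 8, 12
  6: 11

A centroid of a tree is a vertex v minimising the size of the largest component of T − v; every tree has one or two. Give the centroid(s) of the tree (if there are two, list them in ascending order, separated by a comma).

11

If 11 is removed the pieces have sizes 6, 2, 2, 1, 1, 1, 1, 1, all ≤ ⌊16/2⌋ = 8.
No neighbour of 11 does as well, so 11 is the unique centroid.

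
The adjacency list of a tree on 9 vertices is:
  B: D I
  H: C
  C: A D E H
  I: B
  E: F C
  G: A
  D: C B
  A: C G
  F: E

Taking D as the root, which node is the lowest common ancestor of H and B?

D

H's ancestor chain is H, C, D and B's is B, D; they first meet at D.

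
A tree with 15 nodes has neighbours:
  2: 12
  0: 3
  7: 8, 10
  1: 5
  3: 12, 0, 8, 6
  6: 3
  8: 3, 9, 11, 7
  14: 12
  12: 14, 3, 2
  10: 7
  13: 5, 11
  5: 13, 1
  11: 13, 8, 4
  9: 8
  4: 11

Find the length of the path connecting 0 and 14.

0–3–12–14: 3 edges.

3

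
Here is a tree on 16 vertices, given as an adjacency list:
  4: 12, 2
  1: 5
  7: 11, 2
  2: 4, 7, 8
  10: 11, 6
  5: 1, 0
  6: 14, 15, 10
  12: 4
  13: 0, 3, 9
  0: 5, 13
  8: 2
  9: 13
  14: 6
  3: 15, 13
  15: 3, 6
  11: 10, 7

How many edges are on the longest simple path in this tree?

12

Starting from 1, a farthest node is 12 at distance 12.
One longest path: 1 – 5 – 0 – 13 – 3 – 15 – 6 – 10 – 11 – 7 – 2 – 4 – 12.
So the diameter is 12.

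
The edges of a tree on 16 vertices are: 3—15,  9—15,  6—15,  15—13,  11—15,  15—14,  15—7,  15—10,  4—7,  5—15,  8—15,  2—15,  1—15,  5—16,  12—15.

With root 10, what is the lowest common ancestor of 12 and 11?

15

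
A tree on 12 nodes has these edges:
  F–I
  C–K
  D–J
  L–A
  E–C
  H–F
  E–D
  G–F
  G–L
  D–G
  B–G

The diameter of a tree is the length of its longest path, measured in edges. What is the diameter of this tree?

BFS from K reaches I last, at distance 6; BFS from I confirms no node is farther.
Path: K – C – E – D – G – F – I.

6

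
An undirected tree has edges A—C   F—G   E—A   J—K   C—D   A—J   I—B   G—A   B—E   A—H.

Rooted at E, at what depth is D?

3

E – A – C – D — 3 edges.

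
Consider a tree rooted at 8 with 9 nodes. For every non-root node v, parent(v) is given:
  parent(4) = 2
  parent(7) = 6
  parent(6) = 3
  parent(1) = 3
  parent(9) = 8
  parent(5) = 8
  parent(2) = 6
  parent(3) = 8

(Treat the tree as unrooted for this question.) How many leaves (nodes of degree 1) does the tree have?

Degree-1 nodes: 1, 4, 5, 7, 9 — 5 of them.

5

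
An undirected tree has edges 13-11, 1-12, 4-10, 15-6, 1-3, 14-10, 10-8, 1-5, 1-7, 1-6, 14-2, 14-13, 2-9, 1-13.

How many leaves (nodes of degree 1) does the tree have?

9

Degree-1 nodes: 3, 4, 5, 7, 8, 9, 11, 12, 15 — 9 of them.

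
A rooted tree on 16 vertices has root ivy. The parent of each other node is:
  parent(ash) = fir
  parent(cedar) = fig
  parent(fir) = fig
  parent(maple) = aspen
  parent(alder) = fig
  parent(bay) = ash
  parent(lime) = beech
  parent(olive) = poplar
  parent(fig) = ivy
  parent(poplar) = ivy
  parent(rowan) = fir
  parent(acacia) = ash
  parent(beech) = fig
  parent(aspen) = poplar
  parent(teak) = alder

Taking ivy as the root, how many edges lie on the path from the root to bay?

Path from ivy to bay: ivy–fig–fir–ash–bay, which has 4 edges.

4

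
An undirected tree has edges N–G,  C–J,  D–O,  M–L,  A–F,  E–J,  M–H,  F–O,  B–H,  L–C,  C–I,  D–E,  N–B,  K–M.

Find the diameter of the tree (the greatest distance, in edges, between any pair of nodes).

12

BFS from G reaches A last, at distance 12; BFS from A confirms no node is farther.
Path: G – N – B – H – M – L – C – J – E – D – O – F – A.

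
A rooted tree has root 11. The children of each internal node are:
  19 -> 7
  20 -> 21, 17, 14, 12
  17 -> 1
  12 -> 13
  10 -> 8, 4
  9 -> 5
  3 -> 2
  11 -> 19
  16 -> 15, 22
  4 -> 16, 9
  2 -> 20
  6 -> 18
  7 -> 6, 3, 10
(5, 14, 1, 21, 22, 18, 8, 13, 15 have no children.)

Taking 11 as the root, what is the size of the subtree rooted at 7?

20

Descendants of 7 (including itself): 7, 3, 10, 6, 2, 8, 4, 18, 20, 9, 16, 14, 12, 21, 17, 5, 15, 22, 13, 1. That's 20.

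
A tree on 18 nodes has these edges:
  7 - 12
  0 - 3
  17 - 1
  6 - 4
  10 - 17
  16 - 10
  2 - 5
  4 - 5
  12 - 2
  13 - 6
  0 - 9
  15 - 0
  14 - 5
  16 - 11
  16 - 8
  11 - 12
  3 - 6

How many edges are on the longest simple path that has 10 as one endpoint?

Distances from 10 peak at 10, attained at 9 (15 also at distance 10).
10-16-11-12-2-5-4-6-3-0-9

10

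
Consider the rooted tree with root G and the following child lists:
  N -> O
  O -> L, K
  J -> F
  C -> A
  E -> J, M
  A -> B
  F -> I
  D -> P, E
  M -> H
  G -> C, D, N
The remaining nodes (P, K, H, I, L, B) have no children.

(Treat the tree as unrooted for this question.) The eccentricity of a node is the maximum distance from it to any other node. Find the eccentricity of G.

5

A farthest node from G is I.
The path G – D – E – J – F – I has 5 edges.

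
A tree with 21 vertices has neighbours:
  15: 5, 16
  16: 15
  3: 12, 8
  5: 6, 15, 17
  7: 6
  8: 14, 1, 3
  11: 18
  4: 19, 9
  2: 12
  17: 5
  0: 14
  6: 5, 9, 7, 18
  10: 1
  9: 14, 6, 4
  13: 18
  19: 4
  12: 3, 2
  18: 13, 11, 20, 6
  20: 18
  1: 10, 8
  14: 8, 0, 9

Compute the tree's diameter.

9

Starting from 2, a farthest node is 16 at distance 9.
One longest path: 2–12–3–8–14–9–6–5–15–16.
So the diameter is 9.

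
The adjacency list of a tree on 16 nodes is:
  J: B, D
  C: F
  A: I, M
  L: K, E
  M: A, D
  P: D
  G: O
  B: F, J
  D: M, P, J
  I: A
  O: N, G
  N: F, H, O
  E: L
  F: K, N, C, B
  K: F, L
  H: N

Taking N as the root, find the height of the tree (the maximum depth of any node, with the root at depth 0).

I sits deepest: N → F → B → J → D → M → A → I — 7 edges from the root.

7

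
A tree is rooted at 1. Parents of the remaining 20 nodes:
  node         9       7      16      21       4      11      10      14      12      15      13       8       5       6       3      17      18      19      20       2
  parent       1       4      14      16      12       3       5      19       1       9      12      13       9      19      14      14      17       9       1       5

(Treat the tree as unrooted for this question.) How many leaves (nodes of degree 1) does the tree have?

Degree-1 nodes: 2, 6, 7, 8, 10, 11, 15, 18, 20, 21 — 10 of them.

10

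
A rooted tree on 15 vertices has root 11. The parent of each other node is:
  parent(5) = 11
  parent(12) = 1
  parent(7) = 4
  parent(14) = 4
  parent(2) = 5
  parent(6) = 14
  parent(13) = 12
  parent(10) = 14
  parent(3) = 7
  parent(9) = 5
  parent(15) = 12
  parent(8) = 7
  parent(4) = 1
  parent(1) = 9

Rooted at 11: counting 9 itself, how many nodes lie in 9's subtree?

Descendants of 9 (including itself): 9, 1, 4, 12, 14, 7, 15, 13, 6, 10, 3, 8. That's 12.

12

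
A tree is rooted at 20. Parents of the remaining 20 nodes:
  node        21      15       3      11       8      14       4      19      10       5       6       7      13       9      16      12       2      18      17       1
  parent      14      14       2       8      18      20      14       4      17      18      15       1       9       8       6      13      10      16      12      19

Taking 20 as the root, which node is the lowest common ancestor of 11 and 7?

14

Ancestors of 11 (toward the root): 11, 8, 18, 16, 6, 15, 14, 20.
Ancestors of 7: 7, 1, 19, 4, 14, 20.
The deepest node appearing in both lists is 14.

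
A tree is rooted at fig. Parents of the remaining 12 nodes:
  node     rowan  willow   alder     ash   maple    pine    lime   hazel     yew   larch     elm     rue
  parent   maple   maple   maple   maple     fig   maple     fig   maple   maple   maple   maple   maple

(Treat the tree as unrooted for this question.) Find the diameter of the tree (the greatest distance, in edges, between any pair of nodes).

3

Starting from lime, a farthest node is alder at distance 3.
One longest path: lime-fig-maple-alder.
So the diameter is 3.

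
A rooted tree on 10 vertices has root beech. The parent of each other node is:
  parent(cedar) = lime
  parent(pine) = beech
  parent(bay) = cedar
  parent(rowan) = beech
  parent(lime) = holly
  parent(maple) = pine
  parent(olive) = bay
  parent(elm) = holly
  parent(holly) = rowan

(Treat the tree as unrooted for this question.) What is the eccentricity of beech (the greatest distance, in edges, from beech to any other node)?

6

A farthest node from beech is olive.
The path beech – rowan – holly – lime – cedar – bay – olive has 6 edges.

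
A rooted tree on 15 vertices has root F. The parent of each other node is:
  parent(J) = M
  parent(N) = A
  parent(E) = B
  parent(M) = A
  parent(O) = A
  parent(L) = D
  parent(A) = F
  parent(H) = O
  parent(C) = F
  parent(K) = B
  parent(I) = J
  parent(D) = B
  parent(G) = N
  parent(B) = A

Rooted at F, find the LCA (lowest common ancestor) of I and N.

I's ancestor chain is I, J, M, A, F and N's is N, A, F; they first meet at A.

A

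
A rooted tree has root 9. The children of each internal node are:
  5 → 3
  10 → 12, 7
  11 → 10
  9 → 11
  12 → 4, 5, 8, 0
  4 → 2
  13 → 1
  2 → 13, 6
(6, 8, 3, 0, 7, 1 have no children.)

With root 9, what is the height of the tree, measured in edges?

7

The longest root-to-leaf path is 9–11–10–12–4–2–13–1 (7 edges).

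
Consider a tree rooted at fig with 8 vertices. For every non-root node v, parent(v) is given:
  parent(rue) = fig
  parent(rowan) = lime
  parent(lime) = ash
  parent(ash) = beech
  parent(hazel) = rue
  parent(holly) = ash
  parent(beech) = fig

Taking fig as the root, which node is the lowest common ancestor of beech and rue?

beech's ancestor chain is beech, fig and rue's is rue, fig; they first meet at fig.

fig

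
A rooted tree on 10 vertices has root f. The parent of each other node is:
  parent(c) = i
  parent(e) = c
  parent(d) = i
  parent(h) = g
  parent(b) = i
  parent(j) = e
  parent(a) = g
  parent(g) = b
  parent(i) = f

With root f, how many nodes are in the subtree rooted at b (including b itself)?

4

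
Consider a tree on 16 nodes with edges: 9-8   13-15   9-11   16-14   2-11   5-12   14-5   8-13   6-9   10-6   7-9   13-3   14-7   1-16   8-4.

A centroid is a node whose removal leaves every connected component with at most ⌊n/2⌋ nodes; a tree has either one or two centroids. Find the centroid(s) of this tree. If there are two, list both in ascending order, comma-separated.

9

If 9 is removed the pieces have sizes 6, 5, 2, 2, all ≤ ⌊16/2⌋ = 8.
Every other node leaves some component of size > 8, so the centroid is unique.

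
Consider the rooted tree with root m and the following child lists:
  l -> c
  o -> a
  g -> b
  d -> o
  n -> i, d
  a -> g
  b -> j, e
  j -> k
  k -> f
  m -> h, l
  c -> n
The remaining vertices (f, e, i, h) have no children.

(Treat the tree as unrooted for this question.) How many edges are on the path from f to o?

f – k – j – b – g – a – o: 6 edges.

6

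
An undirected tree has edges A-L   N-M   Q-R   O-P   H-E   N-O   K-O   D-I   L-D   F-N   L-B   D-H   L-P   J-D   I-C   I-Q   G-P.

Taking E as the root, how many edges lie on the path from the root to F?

7

Climbing from F to the root: F–N–O–P–L–D–H–E. That's 7 steps.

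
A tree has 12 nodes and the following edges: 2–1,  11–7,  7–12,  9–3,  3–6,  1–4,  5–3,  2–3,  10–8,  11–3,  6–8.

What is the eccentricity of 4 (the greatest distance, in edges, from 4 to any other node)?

6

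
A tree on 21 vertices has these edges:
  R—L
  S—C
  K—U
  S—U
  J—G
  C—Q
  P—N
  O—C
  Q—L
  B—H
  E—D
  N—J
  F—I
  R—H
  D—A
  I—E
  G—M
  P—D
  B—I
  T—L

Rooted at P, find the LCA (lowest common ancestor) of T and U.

Ancestors of T (toward the root): T, L, R, H, B, I, E, D, P.
Ancestors of U: U, S, C, Q, L, R, H, B, I, E, D, P.
The deepest node appearing in both lists is L.

L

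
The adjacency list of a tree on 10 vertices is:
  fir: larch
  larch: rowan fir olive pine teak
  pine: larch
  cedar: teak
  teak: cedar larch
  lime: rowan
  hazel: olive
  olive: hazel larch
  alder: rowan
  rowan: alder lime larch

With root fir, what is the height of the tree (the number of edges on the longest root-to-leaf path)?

3

The longest root-to-leaf path is fir → larch → rowan → lime (3 edges).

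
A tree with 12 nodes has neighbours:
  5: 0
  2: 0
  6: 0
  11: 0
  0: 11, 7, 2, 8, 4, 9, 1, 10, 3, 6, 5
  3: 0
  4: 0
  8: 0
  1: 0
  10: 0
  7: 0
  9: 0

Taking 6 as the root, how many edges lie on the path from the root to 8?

Climbing from 8 to the root: 8 → 0 → 6. That's 2 steps.

2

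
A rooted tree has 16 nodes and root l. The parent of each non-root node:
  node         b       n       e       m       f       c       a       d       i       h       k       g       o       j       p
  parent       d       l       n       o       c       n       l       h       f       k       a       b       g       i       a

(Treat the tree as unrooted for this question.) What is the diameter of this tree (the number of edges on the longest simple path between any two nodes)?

13

Starting from j, a farthest node is m at distance 13.
One longest path: j - i - f - c - n - l - a - k - h - d - b - g - o - m.
So the diameter is 13.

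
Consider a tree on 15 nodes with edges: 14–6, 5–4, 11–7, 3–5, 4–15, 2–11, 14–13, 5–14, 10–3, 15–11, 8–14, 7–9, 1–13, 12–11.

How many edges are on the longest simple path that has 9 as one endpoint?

8

The node farthest from 9 is 1, via 9–7–11–15–4–5–14–13–1 — 8 edges.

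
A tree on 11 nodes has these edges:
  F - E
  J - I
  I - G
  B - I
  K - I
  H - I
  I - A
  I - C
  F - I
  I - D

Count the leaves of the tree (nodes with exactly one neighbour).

9

Exactly 9 nodes have a single neighbour: A, B, C, D, E, G, H, J, K.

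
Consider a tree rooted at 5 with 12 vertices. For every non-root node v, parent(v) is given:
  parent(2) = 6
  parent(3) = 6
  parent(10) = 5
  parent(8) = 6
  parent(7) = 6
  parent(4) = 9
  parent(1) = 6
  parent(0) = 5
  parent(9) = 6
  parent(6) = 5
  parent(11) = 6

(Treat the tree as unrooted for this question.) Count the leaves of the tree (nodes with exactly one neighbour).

9

Exactly 9 nodes have a single neighbour: 0, 1, 2, 3, 4, 7, 8, 10, 11.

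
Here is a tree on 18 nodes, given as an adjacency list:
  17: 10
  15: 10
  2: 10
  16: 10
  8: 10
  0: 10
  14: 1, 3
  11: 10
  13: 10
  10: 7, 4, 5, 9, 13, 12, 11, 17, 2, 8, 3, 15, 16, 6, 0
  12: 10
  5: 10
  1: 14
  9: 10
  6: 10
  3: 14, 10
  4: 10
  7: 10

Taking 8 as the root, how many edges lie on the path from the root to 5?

2

Climbing from 5 to the root: 5 – 10 – 8. That's 2 steps.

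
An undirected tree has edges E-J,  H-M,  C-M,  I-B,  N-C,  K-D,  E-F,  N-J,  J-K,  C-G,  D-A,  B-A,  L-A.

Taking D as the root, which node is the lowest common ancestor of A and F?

D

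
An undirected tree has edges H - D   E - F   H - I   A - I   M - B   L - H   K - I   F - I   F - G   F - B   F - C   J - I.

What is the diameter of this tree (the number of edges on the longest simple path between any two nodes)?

Starting from M, a farthest node is D at distance 5.
One longest path: M - B - F - I - H - D.
So the diameter is 5.

5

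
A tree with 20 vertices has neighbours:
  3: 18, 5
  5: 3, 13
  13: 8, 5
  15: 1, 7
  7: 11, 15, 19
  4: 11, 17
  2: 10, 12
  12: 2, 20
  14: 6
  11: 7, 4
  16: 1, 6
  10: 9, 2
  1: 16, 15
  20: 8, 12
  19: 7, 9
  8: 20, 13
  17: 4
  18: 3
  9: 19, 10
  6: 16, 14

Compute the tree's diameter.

16

Starting from 18, a farthest node is 14 at distance 16.
One longest path: 18-3-5-13-8-20-12-2-10-9-19-7-15-1-16-6-14.
So the diameter is 16.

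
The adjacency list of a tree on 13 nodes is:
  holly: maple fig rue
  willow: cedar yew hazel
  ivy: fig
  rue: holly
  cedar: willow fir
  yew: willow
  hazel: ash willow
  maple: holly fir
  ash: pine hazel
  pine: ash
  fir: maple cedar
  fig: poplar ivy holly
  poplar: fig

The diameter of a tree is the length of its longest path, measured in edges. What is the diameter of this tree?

9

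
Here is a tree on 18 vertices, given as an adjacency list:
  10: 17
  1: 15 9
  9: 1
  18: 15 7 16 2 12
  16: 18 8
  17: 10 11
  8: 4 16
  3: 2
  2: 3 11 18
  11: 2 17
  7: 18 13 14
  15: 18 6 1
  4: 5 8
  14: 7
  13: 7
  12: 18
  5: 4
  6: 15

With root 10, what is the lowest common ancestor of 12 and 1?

18

12's ancestor chain is 12, 18, 2, 11, 17, 10 and 1's is 1, 15, 18, 2, 11, 17, 10; they first meet at 18.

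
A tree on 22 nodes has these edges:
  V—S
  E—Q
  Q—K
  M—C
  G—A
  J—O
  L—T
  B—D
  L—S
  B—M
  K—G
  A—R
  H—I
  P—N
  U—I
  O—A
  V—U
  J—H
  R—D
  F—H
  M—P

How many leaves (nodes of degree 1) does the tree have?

Exactly 5 nodes have a single neighbour: C, E, F, N, T.

5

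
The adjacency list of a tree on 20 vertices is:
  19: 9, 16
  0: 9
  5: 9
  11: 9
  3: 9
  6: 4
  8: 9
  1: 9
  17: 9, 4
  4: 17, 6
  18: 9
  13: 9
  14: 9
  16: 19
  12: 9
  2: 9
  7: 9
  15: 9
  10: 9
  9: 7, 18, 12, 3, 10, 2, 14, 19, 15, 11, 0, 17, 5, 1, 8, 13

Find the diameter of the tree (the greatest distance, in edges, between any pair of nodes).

BFS from 6 reaches 16 last, at distance 5; BFS from 16 confirms no node is farther.
Path: 6–4–17–9–19–16.

5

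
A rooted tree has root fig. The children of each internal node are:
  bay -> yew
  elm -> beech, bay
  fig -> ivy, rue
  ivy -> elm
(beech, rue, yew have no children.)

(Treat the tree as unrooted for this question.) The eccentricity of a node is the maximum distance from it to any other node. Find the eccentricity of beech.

4

Distances from beech peak at 4, attained at rue.
beech–elm–ivy–fig–rue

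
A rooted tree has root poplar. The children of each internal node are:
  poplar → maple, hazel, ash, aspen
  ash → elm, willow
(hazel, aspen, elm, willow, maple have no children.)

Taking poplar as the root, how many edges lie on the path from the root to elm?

Path from poplar to elm: poplar – ash – elm, which has 2 edges.

2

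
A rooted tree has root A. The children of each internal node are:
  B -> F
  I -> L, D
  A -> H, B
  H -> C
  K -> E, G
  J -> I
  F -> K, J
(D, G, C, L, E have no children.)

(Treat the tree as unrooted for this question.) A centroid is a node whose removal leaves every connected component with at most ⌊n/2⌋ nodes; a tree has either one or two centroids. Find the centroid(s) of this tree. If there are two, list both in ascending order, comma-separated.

F

Removing F splits the tree into components of sizes 4, 4, 3; the largest is 4 ≤ ⌊12/2⌋ = 6.
No neighbour of F does as well, so F is the unique centroid.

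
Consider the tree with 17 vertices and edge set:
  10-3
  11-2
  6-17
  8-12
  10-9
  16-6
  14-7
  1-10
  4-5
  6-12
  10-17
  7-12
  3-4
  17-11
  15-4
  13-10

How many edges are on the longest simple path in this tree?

BFS from 14 reaches 5 last, at distance 8; BFS from 5 confirms no node is farther.
Path: 14–7–12–6–17–10–3–4–5.

8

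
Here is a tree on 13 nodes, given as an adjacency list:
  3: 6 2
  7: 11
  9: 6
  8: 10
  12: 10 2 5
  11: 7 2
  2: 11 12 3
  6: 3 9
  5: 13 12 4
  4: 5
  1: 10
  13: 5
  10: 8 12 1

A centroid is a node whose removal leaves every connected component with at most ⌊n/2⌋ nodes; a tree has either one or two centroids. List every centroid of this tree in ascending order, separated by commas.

12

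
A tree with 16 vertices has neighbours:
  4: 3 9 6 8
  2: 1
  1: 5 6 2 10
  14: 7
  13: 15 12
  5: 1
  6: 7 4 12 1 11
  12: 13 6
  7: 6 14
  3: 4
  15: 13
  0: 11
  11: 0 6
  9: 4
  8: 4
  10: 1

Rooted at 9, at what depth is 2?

4

Climbing from 2 to the root: 2 – 1 – 6 – 4 – 9. That's 4 steps.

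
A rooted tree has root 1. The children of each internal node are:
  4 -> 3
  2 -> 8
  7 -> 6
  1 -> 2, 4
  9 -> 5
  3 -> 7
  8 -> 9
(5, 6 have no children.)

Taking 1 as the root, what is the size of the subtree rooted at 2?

2's subtree: {2, 8, 9, 5}, size 4.

4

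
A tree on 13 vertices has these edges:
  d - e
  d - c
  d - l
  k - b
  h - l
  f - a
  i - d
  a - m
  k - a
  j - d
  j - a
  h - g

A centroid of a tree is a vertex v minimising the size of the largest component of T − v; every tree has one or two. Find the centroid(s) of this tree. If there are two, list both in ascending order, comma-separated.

d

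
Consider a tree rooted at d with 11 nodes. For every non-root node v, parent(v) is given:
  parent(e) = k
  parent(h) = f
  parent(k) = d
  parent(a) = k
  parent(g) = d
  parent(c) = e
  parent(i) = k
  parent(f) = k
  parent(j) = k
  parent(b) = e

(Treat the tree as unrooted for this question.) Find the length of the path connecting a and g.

3

a - k - d - g: 3 edges.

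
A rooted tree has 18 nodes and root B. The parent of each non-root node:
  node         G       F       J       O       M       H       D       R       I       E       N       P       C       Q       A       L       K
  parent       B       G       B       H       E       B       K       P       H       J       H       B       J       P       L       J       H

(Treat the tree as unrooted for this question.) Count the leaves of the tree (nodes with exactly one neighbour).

10

Degree-1 nodes: A, C, D, F, I, M, N, O, Q, R — 10 of them.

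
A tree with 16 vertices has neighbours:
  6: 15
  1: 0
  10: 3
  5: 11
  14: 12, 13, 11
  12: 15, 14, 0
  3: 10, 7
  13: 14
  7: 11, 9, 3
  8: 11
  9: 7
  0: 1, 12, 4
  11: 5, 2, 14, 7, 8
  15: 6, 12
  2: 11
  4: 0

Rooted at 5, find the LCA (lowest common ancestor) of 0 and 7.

11

Ancestors of 0 (toward the root): 0, 12, 14, 11, 5.
Ancestors of 7: 7, 11, 5.
The deepest node appearing in both lists is 11.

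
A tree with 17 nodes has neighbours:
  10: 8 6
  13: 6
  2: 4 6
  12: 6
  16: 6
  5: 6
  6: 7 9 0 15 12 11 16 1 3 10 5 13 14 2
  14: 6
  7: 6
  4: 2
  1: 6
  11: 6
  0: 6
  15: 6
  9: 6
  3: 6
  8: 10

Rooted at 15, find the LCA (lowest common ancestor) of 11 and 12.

6

Ancestors of 11 (toward the root): 11, 6, 15.
Ancestors of 12: 12, 6, 15.
The deepest node appearing in both lists is 6.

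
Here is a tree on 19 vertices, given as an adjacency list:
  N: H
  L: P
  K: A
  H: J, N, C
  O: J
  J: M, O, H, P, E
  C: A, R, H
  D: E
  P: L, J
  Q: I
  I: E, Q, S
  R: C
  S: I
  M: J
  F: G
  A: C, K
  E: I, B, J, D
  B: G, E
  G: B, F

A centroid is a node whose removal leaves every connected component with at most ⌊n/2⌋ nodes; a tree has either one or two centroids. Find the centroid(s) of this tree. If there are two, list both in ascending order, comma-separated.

J

Delete J: the remaining components have sizes 8, 6, 2, 1, 1. Max 8 ≤ 9, so J is a centroid.
No neighbour of J does as well, so J is the unique centroid.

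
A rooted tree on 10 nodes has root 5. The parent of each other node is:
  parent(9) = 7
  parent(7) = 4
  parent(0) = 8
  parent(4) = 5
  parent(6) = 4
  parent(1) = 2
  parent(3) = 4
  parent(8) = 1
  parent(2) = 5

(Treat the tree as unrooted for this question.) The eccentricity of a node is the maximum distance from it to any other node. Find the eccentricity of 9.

Distances from 9 peak at 7, attained at 0.
9 – 7 – 4 – 5 – 2 – 1 – 8 – 0

7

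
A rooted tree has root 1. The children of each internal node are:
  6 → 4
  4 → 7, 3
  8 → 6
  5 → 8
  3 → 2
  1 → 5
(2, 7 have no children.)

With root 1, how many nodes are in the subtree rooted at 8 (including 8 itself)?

6

Descendants of 8 (including itself): 8, 6, 4, 3, 7, 2. That's 6.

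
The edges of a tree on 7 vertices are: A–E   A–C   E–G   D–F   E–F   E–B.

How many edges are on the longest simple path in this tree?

4

A longest path is C - A - E - F - D, with 4 edges.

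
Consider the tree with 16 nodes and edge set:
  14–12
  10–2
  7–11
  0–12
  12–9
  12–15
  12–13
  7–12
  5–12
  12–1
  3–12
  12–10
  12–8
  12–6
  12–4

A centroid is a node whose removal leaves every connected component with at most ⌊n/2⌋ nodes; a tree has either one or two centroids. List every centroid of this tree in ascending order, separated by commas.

Delete 12: the remaining components have sizes 2, 2, 1, 1, 1, 1, 1, 1, 1, 1, 1, 1, 1. Max 2 ≤ 8, so 12 is a centroid.
No neighbour of 12 does as well, so 12 is the unique centroid.

12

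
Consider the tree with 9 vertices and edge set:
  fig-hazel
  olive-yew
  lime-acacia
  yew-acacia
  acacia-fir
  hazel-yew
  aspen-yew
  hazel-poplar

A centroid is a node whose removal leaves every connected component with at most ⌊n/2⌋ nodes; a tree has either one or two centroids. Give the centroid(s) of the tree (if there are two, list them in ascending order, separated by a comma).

yew

If yew is removed the pieces have sizes 3, 3, 1, 1, all ≤ ⌊9/2⌋ = 4.
Every other node leaves some component of size > 4, so the centroid is unique.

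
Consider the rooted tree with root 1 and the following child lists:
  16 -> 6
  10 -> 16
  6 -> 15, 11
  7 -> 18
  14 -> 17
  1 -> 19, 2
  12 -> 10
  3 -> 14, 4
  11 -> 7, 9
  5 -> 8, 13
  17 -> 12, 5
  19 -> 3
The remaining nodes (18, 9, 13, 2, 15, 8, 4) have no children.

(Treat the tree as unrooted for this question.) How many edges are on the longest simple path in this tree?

12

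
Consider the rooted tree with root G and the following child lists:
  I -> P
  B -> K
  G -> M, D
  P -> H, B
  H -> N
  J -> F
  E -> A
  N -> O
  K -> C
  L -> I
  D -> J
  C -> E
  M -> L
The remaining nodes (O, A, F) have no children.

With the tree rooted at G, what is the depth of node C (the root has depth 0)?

Climbing from C to the root: C–K–B–P–I–L–M–G. That's 7 steps.

7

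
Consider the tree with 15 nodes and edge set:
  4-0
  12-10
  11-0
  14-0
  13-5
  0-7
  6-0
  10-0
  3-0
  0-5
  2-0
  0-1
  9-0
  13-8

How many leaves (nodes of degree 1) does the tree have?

The leaves are 1, 2, 3, 4, 6, 7, 8, 9, 11, 12, 14.
That is 11 leaves.

11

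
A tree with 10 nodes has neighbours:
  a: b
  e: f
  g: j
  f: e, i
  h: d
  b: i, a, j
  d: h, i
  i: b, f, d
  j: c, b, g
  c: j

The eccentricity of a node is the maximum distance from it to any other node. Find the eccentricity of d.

4

The node farthest from d is c (g also at distance 4), via d – i – b – j – c — 4 edges.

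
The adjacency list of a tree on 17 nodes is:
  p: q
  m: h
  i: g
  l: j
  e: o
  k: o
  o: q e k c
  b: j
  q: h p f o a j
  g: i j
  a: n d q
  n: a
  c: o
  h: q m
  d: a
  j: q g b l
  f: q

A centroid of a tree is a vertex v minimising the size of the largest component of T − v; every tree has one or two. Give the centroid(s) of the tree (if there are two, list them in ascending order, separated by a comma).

q

Delete q: the remaining components have sizes 5, 4, 3, 2, 1, 1. Max 5 ≤ 8, so q is a centroid.
No neighbour of q does as well, so q is the unique centroid.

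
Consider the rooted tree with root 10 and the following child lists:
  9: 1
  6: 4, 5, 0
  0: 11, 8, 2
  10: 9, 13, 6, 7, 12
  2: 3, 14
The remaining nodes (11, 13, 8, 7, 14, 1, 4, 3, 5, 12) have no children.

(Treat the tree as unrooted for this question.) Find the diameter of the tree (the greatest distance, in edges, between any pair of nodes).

6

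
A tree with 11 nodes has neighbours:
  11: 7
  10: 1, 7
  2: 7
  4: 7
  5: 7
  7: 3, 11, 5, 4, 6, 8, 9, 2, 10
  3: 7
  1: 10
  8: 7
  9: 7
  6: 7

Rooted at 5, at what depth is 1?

3

Path from 5 to 1: 5–7–10–1, which has 3 edges.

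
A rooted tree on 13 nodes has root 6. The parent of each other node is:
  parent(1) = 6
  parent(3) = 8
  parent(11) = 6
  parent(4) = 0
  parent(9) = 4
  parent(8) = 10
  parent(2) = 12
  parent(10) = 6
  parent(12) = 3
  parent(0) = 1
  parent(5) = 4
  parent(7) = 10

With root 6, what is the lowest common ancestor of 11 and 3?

6

Path 11→root: 11 6; path 3→root: 3 8 10 6.
First common node: 6.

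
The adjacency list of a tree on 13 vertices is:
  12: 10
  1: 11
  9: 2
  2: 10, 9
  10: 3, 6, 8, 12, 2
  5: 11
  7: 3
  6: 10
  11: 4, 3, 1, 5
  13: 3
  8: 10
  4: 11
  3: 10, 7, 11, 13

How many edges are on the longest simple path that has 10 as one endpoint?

The node farthest from 10 is 4 (1, 5 also at distance 3), via 10-3-11-4 — 3 edges.

3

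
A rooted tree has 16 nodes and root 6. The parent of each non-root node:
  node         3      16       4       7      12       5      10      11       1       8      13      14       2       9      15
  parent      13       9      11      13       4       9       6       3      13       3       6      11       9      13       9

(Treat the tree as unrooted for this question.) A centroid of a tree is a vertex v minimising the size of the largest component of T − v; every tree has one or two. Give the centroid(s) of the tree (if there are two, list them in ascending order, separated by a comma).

13

Delete 13: the remaining components have sizes 6, 5, 2, 1, 1. Max 6 ≤ 8, so 13 is a centroid.
Every other node leaves some component of size > 8, so the centroid is unique.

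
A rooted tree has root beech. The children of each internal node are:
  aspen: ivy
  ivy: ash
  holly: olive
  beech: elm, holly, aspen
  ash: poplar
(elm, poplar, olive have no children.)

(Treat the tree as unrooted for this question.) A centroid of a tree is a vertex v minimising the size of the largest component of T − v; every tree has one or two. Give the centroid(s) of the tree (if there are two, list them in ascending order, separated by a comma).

aspen, beech

Removing aspen splits the tree into components of sizes 4, 3; the largest is 4 ≤ ⌊8/2⌋ = 4.
Its neighbour beech also leaves a largest component of size 4, so both are centroids.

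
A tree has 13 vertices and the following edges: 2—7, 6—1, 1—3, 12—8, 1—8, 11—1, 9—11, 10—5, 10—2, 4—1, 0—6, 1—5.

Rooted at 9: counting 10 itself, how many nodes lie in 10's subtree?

10's subtree: {10, 2, 7}, size 3.

3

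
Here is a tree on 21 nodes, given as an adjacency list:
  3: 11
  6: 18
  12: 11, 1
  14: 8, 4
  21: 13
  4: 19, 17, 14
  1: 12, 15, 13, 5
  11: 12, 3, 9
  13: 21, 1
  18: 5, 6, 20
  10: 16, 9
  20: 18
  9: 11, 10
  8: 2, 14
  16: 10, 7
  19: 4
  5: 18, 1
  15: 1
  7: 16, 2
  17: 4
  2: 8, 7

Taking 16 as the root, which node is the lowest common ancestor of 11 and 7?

16

Ancestors of 11 (toward the root): 11, 9, 10, 16.
Ancestors of 7: 7, 16.
The deepest node appearing in both lists is 16.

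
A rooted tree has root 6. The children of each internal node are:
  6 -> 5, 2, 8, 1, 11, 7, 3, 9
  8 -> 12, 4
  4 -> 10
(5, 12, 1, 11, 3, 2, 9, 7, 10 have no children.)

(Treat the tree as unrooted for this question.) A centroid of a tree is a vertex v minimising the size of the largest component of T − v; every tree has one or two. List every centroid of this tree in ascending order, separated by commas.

6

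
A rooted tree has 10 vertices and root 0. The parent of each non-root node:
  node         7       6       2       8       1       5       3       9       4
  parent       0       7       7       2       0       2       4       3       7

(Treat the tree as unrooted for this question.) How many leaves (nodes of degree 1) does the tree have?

5

The leaves are 1, 5, 6, 8, 9.
That is 5 leaves.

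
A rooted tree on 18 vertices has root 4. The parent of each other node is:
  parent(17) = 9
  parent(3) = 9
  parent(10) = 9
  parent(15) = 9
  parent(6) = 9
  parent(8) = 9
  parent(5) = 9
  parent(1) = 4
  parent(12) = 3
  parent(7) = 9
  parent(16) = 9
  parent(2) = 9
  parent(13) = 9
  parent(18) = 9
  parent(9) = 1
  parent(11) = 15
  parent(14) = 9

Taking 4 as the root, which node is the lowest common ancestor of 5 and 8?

9

Path 5→root: 5 9 1 4; path 8→root: 8 9 1 4.
First common node: 9.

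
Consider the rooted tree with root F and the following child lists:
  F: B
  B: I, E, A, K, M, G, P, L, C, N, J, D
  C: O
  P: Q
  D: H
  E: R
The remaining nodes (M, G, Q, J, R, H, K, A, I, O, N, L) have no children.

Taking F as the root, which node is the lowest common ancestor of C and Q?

B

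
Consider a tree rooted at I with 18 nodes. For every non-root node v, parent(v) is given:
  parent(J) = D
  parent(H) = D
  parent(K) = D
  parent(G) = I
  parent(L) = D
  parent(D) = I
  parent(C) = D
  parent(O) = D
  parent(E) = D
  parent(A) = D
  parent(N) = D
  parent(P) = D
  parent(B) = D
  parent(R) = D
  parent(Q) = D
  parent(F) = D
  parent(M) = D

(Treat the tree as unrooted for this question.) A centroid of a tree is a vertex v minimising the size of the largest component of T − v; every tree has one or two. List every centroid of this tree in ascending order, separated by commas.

D

Removing D splits the tree into components of sizes 2, 1, 1, 1, 1, 1, 1, 1, 1, 1, 1, 1, 1, 1, 1, 1; the largest is 2 ≤ ⌊18/2⌋ = 9.
Every other node leaves some component of size > 9, so the centroid is unique.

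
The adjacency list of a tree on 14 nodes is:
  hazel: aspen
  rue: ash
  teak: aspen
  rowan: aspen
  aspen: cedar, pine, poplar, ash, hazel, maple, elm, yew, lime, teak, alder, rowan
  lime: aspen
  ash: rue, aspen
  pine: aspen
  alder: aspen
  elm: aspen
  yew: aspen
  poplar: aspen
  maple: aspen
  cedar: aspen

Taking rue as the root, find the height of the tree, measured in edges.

3

The longest root-to-leaf path is rue-ash-aspen-elm (3 edges).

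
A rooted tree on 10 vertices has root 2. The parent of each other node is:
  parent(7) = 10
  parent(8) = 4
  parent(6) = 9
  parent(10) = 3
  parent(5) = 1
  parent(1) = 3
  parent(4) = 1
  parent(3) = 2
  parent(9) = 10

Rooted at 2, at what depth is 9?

Path from 2 to 9: 2 – 3 – 10 – 9, which has 3 edges.

3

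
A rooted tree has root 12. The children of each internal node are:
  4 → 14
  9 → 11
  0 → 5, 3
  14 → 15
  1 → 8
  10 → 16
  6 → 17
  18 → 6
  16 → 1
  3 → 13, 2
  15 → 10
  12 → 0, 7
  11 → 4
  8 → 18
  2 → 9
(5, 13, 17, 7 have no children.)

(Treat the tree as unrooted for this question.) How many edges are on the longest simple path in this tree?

A longest path is 17 - 6 - 18 - 8 - 1 - 16 - 10 - 15 - 14 - 4 - 11 - 9 - 2 - 3 - 0 - 12 - 7, with 16 edges.

16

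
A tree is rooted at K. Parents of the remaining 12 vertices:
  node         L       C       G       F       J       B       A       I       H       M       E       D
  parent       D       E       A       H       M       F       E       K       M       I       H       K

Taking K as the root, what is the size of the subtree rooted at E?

4

Descendants of E (including itself): E, C, A, G. That's 4.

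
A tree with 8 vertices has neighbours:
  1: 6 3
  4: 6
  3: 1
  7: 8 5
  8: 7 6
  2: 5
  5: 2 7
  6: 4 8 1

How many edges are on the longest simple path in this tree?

BFS from 3 reaches 2 last, at distance 6; BFS from 2 confirms no node is farther.
Path: 3 - 1 - 6 - 8 - 7 - 5 - 2.

6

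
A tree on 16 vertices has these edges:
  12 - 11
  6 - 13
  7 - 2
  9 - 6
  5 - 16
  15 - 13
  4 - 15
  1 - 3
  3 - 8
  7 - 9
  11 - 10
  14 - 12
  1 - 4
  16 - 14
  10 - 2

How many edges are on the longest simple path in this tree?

15

Starting from 8, a farthest node is 5 at distance 15.
One longest path: 8 – 3 – 1 – 4 – 15 – 13 – 6 – 9 – 7 – 2 – 10 – 11 – 12 – 14 – 16 – 5.
So the diameter is 15.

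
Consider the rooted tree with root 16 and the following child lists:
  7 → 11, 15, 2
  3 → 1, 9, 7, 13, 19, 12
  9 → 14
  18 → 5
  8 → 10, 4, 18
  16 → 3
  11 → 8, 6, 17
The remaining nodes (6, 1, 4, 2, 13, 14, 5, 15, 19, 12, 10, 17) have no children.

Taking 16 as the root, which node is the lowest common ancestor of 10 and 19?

3

10's ancestor chain is 10, 8, 11, 7, 3, 16 and 19's is 19, 3, 16; they first meet at 3.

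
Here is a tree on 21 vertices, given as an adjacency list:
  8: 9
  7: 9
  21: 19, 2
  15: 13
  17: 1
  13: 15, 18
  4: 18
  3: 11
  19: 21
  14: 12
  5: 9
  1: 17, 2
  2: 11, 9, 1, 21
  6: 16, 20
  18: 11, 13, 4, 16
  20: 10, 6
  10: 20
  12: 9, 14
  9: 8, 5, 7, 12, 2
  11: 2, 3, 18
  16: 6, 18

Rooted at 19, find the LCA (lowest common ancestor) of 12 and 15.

2

12's ancestor chain is 12, 9, 2, 21, 19 and 15's is 15, 13, 18, 11, 2, 21, 19; they first meet at 2.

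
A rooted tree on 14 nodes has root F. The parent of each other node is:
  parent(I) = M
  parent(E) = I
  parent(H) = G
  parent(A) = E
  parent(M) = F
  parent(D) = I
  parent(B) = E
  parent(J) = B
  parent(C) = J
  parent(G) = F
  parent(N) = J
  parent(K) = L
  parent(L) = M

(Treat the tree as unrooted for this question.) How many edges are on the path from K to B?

K - L - M - I - E - B: 5 edges.

5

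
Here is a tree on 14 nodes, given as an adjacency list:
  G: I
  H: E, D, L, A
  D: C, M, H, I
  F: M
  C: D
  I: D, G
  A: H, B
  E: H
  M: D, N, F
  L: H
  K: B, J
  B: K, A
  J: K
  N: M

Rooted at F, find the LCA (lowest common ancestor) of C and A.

D

Ancestors of C (toward the root): C, D, M, F.
Ancestors of A: A, H, D, M, F.
The deepest node appearing in both lists is D.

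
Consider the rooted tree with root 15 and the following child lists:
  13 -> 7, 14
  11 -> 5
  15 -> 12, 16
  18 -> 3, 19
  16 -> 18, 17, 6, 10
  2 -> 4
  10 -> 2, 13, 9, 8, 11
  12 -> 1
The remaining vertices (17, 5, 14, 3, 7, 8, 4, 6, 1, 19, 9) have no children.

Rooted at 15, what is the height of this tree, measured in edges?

4

The longest root-to-leaf path is 15-16-10-13-14 (4 edges).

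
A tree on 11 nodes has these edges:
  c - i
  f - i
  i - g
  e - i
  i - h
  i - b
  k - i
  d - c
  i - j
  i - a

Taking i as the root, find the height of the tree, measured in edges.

The longest root-to-leaf path is i–c–d (2 edges).

2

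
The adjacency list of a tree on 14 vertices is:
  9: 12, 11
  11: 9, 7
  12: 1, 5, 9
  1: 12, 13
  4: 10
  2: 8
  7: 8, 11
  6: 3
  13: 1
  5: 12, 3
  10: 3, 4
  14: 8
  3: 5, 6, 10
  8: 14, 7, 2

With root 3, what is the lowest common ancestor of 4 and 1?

3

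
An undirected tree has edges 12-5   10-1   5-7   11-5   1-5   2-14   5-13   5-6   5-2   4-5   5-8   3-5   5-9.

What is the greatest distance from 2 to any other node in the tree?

3

Distances from 2 peak at 3, attained at 10.
2–5–1–10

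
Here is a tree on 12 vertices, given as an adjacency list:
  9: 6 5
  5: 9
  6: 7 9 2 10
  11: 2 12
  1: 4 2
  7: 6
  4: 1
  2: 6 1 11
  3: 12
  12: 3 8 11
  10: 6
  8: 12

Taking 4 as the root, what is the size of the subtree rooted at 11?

11's subtree: {11, 12, 3, 8}, size 4.

4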